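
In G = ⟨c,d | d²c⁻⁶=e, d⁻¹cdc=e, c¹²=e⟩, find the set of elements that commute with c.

⟨c⟩ ⊆ C_G(c) since powers of c commute with c; so |C_G(c)| ≥ |⟨c⟩| = 12.
By orbit–stabilizer, |C_G(c)| = |G| / |conj. class of c| = 24 / 2 = 12.
The 12 elements commuting with c are {e, c, c², c³, c⁴, c⁵, c⁶, c⁷, c⁸, c⁹, c¹⁰, c¹¹}.

Answer: {e, c, c², c³, c⁴, c⁵, c⁶, c⁷, c⁸, c⁹, c¹⁰, c¹¹}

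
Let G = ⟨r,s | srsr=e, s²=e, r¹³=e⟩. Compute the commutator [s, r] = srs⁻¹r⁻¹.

[s, r] = s·r·s⁻¹·r⁻¹.
  s · r = r¹²s
  (r¹²s) · s = r¹²
  (r¹²) · (r¹²) = r¹¹

Answer: r¹¹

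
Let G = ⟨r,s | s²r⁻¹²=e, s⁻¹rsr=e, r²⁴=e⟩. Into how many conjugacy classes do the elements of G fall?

The conjugacy classes (representative and size) are:
  [e] (size 1), [r] (size 2), [r²] (size 2), [r³] (size 2), [r⁴] (size 2), [r⁵] (size 2), [r¹⁸] (size 2), [r⁷] (size 2), [r¹⁶] (size 2), [r¹⁵] (size 2), [r¹⁴] (size 2), [r¹³] (size 2), [r¹²] (size 1), [r⁶s] (size 12), [r⁵s⁻¹] (size 12).
Class equation: 1 + 2 + 2 + 2 + 2 + 2 + 2 + 2 + 2 + 2 + 2 + 2 + 1 + 12 + 12 = 48 = |G|. So G has 15 conjugacy classes.

Answer: 15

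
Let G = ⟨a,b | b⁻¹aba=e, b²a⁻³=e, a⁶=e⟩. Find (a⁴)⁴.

Compute successive powers of (a⁴), reducing at each step:
  (a⁴)²: (a⁴) · a⁴ = a²
  (a⁴)³: (a²) · a⁴ = e
  (a⁴)⁴: e · a⁴ = a⁴

Answer: a⁴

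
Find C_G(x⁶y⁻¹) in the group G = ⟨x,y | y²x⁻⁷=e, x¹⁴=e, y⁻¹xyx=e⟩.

⟨x⁶y⁻¹⟩ ⊆ C_G(x⁶y⁻¹) since powers of x⁶y⁻¹ commute with x⁶y⁻¹; so |C_G(x⁶y⁻¹)| ≥ |⟨x⁶y⁻¹⟩| = 4.
By orbit–stabilizer, |C_G(x⁶y⁻¹)| = |G| / |conj. class of x⁶y⁻¹| = 28 / 7 = 4.
The 4 elements commuting with x⁶y⁻¹ are {e, x⁷, x⁶y, x⁶y⁻¹}.

Answer: {e, x⁷, x⁶y, x⁶y⁻¹}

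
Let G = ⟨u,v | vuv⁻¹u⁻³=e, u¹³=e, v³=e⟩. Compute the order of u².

Compute successive powers until reaching e:
  (u²)¹ = u², (u²)² = u⁴, (u²)³ = u⁶, (u²)⁴ = u⁸, (u²)⁵ = u¹⁰, (u²)⁶ = u¹², (u²)⁷ = u, (u²)⁸ = u³, (u²)⁹ = u⁵, (u²)¹⁰ = u⁷, (u²)¹¹ = u⁹, (u²)¹² = u¹¹, (u²)¹³ = e.
The smallest positive k with (u²)ᵏ = e is 13.

Answer: 13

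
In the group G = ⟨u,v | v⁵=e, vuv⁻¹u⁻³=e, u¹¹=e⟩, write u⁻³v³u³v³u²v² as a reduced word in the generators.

Multiply left to right, reducing at each step:
  (u⁸) · v³ = u⁸v³
  (u⁸v³) · u³ = uv³
  (uv³) · v³ = uv
  (uv) · u² = u⁷v
  (u⁷v) · v² = u⁷v³

Answer: u⁷v³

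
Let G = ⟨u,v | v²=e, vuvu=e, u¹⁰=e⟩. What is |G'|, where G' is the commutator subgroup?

G' = [G, G] is generated by all commutators. The generator-pair commutators are: [u, v] = u².
The subgroup they normally generate is {e, u², u⁴, u⁶, u⁸}, of order 5.
Check: |G/G'| = 20/5 = 4 is the order of the abelianisation.

Answer: 5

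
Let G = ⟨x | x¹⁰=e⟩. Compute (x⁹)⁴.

Compute successive powers of (x⁹), reducing at each step:
  (x⁹)²: (x⁹) · x⁹ = x⁸
  (x⁹)³: (x⁸) · x⁹ = x⁷
  (x⁹)⁴: (x⁷) · x⁹ = x⁶

Answer: x⁶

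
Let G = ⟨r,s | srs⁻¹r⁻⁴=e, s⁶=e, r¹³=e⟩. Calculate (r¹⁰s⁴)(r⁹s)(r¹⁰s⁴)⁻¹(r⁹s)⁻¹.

[(r¹⁰s⁴), (r⁹s)] = (r¹⁰s⁴)·(r⁹s)·(r¹⁰s⁴)⁻¹·(r⁹s)⁻¹.
  (r¹⁰s⁴) · (r⁹s) = s⁵
  (s⁵) · (r⁹s²) = r¹²s
  (r¹²s) · (rs⁵) = r³

Answer: r³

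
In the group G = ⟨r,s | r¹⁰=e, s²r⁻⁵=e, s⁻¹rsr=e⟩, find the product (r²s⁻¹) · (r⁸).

Compute (r²s⁻¹) · (r⁸) by multiplying left to right and reducing via the relations at each step:
  (r²s⁻¹) · r⁸ = r⁴s⁻¹

Answer: r⁴s⁻¹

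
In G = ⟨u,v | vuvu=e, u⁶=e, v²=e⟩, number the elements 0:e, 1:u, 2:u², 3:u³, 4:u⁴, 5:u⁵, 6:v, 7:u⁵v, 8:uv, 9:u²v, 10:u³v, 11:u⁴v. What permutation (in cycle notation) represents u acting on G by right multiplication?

(0 1 2 3 4 5)(6 7 11 10 9 8)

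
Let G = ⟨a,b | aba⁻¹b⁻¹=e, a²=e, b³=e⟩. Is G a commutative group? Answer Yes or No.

Each pair of generators commutes: a·b = ab = b·a. Since the generators pairwise commute, every element of G commutes with every other, so G is abelian.

Answer: Yes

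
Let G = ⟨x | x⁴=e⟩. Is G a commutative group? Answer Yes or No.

G has a single generator, so G is cyclic and hence abelian.

Answer: Yes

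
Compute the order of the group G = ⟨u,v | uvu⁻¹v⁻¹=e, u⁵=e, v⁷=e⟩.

Enumerate words in the generators, reducing via the relations: the distinct elements are
  {e, u, v, uv, u², u³, u⁴, v², v³, v⁴, v⁵, v⁶, uv², uv³, uv⁴, uv⁵, uv⁶, u²v, u³v, u⁴v, u²v², u²v³, u²v⁴, u²v⁵, u²v⁶, u³v², u³v³, u³v⁴, u³v⁵, u³v⁶, u⁴v², u⁴v³, u⁴v⁴, u⁴v⁵, u⁴v⁶}.
No further products give new elements, so |G| = 35.

Answer: 35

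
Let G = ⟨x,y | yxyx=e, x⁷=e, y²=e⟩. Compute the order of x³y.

Compute successive powers until reaching e:
  (x³y)¹ = x³y, (x³y)² = e.
The smallest positive k with (x³y)ᵏ = e is 2.

Answer: 2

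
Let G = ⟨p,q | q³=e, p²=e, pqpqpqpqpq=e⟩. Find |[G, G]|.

G' = [G, G] is generated by all commutators. The generator-pair commutators are: [p, q] = pqpq².
The subgroup they normally generate is {e, p, q, q², pq, pqp, pqpq, pqpqp, q²pq²p, q²pq², q²p, pq², qp, qpq, qpqp, pq²pq²p, pq²pq², pq²p, q²pq, q²pqp, q²pqpq, qpq²pq², qpq²p, qpq², pqpq², pq²pq, pq²pqp, pq²pqpq, pqpq²pq², pqpq²p, q²pq²pq, pqpq²pq, pqpq²pqp, pqpq²pqpq, q²pq²pqpq², q²pq²pqp, q²pq²pqpq, q²pqpq²pq², q²pqpq²p, q²pqpq², qpqpq², qpq²pq, qpq²pqp, qpq²pqpq, qpqpq²pq², qpqpq²p, qpqpq²pq, pq²pqpq²pq², pq²pqpq²p, pq²pqpq², q²pqpq²pq, q²pqpq²pqp, qpq²pqpq²p, qpq²pqpq², pq²pqpq²pq, pq²pqpq²pqp, pqpq²pqpq²p, pqpq²pqpq², pqpq²pqpq²pq, qpq²pqpq²pq}, of order 60.
Check: |G/G'| = 60/60 = 1 is the order of the abelianisation.

Answer: 60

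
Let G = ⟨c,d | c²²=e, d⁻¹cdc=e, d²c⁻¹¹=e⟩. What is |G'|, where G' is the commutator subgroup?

G' = [G, G] is generated by all commutators. The generator-pair commutators are: [c, d] = c².
The subgroup they normally generate is {e, c², c⁴, c⁶, c⁸, c¹⁰, c¹², c¹⁴, c¹⁶, c¹⁸, c²⁰}, of order 11.
Check: |G/G'| = 44/11 = 4 is the order of the abelianisation.

Answer: 11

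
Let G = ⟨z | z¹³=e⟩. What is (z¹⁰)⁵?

Compute successive powers of (z¹⁰), reducing at each step:
  (z¹⁰)²: (z¹⁰) · z¹⁰ = z⁷
  (z¹⁰)³: (z⁷) · z¹⁰ = z⁴
  (z¹⁰)⁴: (z⁴) · z¹⁰ = z
  (z¹⁰)⁵: z · z¹⁰ = z¹¹

Answer: z¹¹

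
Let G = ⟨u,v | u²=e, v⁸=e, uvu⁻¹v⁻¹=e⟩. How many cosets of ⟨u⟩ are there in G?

First find ord(u) by computing successive powers:
  u¹ = u, u² = e.
So |⟨u⟩| = ord(u) = 2. With |G| = 16, by Lagrange [G : ⟨u⟩] = 16/2 = 8.

Answer: 8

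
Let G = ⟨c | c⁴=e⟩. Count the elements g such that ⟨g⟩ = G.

G is cyclic of order 4. An element generates G iff its order is 4, and a cyclic group of order 4 has exactly φ(4) = 2 such elements.

Answer: 2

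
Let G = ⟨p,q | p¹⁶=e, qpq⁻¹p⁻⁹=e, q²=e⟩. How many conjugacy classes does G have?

The conjugacy classes (representative and size) are:
  [e] (size 1), [p⁹] (size 2), [p²] (size 1), [p³] (size 2), [p⁴] (size 1), [p¹³] (size 2), [p⁶] (size 1), [p¹⁵] (size 2), [p⁸] (size 1), [p¹⁰] (size 1), [p¹²] (size 1), [p¹⁴] (size 1), [q] (size 2), [pq] (size 2), [p²q] (size 2), [p¹¹q] (size 2), [p⁴q] (size 2), [p¹³q] (size 2), [p¹⁴q] (size 2), [p¹⁵q] (size 2).
Class equation: 1 + 2 + 1 + 2 + 1 + 2 + 1 + 2 + 1 + 1 + 1 + 1 + 2 + 2 + 2 + 2 + 2 + 2 + 2 + 2 = 32 = |G|. So G has 20 conjugacy classes.

Answer: 20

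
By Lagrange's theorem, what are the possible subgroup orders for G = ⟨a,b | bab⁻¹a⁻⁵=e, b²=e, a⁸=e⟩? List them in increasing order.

|G| = 16 = 2⁴. By Lagrange's theorem the order of any subgroup divides 16; the divisors of 16 are 1, 2, 4, 8, 16.

Answer: 1, 2, 4, 8, 16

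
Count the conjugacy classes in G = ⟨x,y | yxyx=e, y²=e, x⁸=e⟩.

The conjugacy classes (representative and size) are:
  [e] (size 1), [x] (size 2), [x⁶] (size 2), [x³] (size 2), [x⁴] (size 1), [y] (size 4), [x⁵y] (size 4).
Class equation: 1 + 2 + 2 + 2 + 1 + 4 + 4 = 16 = |G|. So G has 7 conjugacy classes.

Answer: 7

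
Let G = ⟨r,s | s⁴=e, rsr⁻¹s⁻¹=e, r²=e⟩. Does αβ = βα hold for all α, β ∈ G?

Each pair of generators commutes: r·s = rs = s·r. Since the generators pairwise commute, every element of G commutes with every other, so G is abelian.

Answer: Yes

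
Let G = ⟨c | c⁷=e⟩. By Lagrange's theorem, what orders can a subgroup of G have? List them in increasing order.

|G| = 7 = 7. By Lagrange's theorem the order of any subgroup divides 7; the divisors of 7 are 1, 7.

Answer: 1, 7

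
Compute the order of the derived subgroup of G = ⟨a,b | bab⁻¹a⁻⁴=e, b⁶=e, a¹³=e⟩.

G' = [G, G] is generated by all commutators. The generator-pair commutators are: [a, b] = a¹⁰.
The subgroup they normally generate is {e, a, a², a³, a⁴, a⁵, a⁶, a⁷, a⁸, a⁹, a¹⁰, a¹¹, a¹²}, of order 13.
Check: |G/G'| = 78/13 = 6 is the order of the abelianisation.

Answer: 13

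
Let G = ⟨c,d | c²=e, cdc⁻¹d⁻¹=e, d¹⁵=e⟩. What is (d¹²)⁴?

Compute successive powers of (d¹²), reducing at each step:
  (d¹²)²: (d¹²) · d¹² = d⁹
  (d¹²)³: (d⁹) · d¹² = d⁶
  (d¹²)⁴: (d⁶) · d¹² = d³

Answer: d³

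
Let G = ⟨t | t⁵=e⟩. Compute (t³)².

Compute successive powers of (t³), reducing at each step:
  (t³)²: (t³) · t³ = t

Answer: t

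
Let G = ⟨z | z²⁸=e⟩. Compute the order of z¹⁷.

Compute successive powers until reaching e:
  (z¹⁷)¹ = z¹⁷, (z¹⁷)² = z⁶, (z¹⁷)³ = z²³, (z¹⁷)⁴ = z¹², (z¹⁷)⁵ = z, (z¹⁷)⁶ = z¹⁸, (z¹⁷)⁷ = z⁷, (z¹⁷)⁸ = z²⁴, (z¹⁷)⁹ = z¹³, (z¹⁷)¹⁰ = z², (z¹⁷)¹¹ = z¹⁹, (z¹⁷)¹² = z⁸, (z¹⁷)¹³ = z²⁵, (z¹⁷)¹⁴ = z¹⁴, (z¹⁷)¹⁵ = z³, (z¹⁷)¹⁶ = z²⁰, (z¹⁷)¹⁷ = z⁹, (z¹⁷)¹⁸ = z²⁶, (z¹⁷)¹⁹ = z¹⁵, (z¹⁷)²⁰ = z⁴, (z¹⁷)²¹ = z²¹, (z¹⁷)²² = z¹⁰, (z¹⁷)²³ = z²⁷, (z¹⁷)²⁴ = z¹⁶, (z¹⁷)²⁵ = z⁵, (z¹⁷)²⁶ = z²², (z¹⁷)²⁷ = z¹¹, (z¹⁷)²⁸ = e.
The smallest positive k with (z¹⁷)ᵏ = e is 28.

Answer: 28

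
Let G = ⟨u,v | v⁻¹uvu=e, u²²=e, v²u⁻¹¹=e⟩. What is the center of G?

An element z ∈ Z(G) iff z commutes with every generator.
For example u¹¹ is central: (u¹¹)·u = u¹² = u·(u¹¹); (u¹¹)·v = v⁻¹ = v·(u¹¹).
Whereas u ∉ Z(G) since u·v = uv ≠ u¹⁰v⁻¹ = v·u.
Checking each of the 44 elements this way gives Z(G) = {e, u¹¹}, of order 2.

Answer: {e, u¹¹}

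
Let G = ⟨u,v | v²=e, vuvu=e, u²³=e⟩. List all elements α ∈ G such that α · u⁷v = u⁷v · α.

⟨u⁷v⟩ ⊆ C_G(u⁷v) since powers of u⁷v commute with u⁷v; so |C_G(u⁷v)| ≥ |⟨u⁷v⟩| = 2.
By orbit–stabilizer, |C_G(u⁷v)| = |G| / |conj. class of u⁷v| = 46 / 23 = 2.
The 2 elements commuting with u⁷v are {e, u⁷v}.

Answer: {e, u⁷v}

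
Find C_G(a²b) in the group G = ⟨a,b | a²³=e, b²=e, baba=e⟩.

⟨a²b⟩ ⊆ C_G(a²b) since powers of a²b commute with a²b; so |C_G(a²b)| ≥ |⟨a²b⟩| = 2.
By orbit–stabilizer, |C_G(a²b)| = |G| / |conj. class of a²b| = 46 / 23 = 2.
The 2 elements commuting with a²b are {e, a²b}.

Answer: {e, a²b}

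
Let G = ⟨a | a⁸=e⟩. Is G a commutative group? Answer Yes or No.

G has a single generator, so G is cyclic and hence abelian.

Answer: Yes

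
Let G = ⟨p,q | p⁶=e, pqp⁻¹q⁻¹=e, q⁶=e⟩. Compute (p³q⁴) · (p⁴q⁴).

Compute (p³q⁴) · (p⁴q⁴) by multiplying left to right and reducing via the relations at each step:
  (p³q⁴) · p⁴ = pq⁴
  (pq⁴) · q⁴ = pq²

Answer: pq²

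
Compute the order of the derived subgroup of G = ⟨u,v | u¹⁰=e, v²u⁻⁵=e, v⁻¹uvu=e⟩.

G' = [G, G] is generated by all commutators. The generator-pair commutators are: [u, v] = u².
The subgroup they normally generate is {e, u², u⁴, u⁶, u⁸}, of order 5.
Check: |G/G'| = 20/5 = 4 is the order of the abelianisation.

Answer: 5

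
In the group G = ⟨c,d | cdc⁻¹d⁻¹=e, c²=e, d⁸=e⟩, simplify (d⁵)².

Compute successive powers of (d⁵), reducing at each step:
  (d⁵)²: (d⁵) · d⁵ = d²

Answer: d²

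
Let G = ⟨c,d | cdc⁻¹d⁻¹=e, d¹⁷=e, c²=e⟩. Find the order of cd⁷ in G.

Compute successive powers until reaching e:
  (cd⁷)¹ = cd⁷, (cd⁷)² = d¹⁴, (cd⁷)³ = cd⁴, (cd⁷)⁴ = d¹¹, (cd⁷)⁵ = cd, (cd⁷)⁶ = d⁸, (cd⁷)⁷ = cd¹⁵, (cd⁷)⁸ = d⁵, (cd⁷)⁹ = cd¹², (cd⁷)¹⁰ = d², (cd⁷)¹¹ = cd⁹, (cd⁷)¹² = d¹⁶, (cd⁷)¹³ = cd⁶, (cd⁷)¹⁴ = d¹³, (cd⁷)¹⁵ = cd³, (cd⁷)¹⁶ = d¹⁰, (cd⁷)¹⁷ = c, (cd⁷)¹⁸ = d⁷, (cd⁷)¹⁹ = cd¹⁴, (cd⁷)²⁰ = d⁴, (cd⁷)²¹ = cd¹¹, (cd⁷)²² = d, (cd⁷)²³ = cd⁸, (cd⁷)²⁴ = d¹⁵, (cd⁷)²⁵ = cd⁵, (cd⁷)²⁶ = d¹², (cd⁷)²⁷ = cd², (cd⁷)²⁸ = d⁹, (cd⁷)²⁹ = cd¹⁶, (cd⁷)³⁰ = d⁶, (cd⁷)³¹ = cd¹³, (cd⁷)³² = d³, (cd⁷)³³ = cd¹⁰, (cd⁷)³⁴ = e.
The smallest positive k with (cd⁷)ᵏ = e is 34.

Answer: 34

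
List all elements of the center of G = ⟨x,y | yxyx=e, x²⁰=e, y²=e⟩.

An element z ∈ Z(G) iff z commutes with every generator.
For example x¹⁰ is central: (x¹⁰)·x = x¹¹ = x·(x¹⁰); (x¹⁰)·y = x¹⁰y = y·(x¹⁰).
Whereas x ∉ Z(G) since x·y = xy ≠ x¹⁹y = y·x.
Checking each of the 40 elements this way gives Z(G) = {e, x¹⁰}, of order 2.

Answer: {e, x¹⁰}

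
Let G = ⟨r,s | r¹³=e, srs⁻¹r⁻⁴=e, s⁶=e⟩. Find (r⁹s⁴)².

Compute successive powers of (r⁹s⁴), reducing at each step:
  (r⁹s⁴)²: (r⁹s⁴) · r⁹ = r¹²s⁴;   (r¹²s⁴) · s⁴ = r¹²s²

Answer: r¹²s²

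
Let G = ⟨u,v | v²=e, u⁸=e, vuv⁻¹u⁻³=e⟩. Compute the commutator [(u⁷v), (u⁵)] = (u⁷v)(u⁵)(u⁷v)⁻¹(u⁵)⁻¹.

[(u⁷v), (u⁵)] = (u⁷v)·(u⁵)·(u⁷v)⁻¹·(u⁵)⁻¹.
  (u⁷v) · (u⁵) = u⁶v
  (u⁶v) · (u³v) = u⁷
  (u⁷) · (u³) = u²

Answer: u²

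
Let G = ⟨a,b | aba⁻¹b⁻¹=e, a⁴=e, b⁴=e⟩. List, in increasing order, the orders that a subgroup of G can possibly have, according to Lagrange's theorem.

|G| = 16 = 2⁴. By Lagrange's theorem the order of any subgroup divides 16; the divisors of 16 are 1, 2, 4, 8, 16.

Answer: 1, 2, 4, 8, 16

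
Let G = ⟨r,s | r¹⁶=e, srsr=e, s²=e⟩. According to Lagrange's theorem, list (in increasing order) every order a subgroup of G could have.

|G| = 32 = 2⁵. By Lagrange's theorem the order of any subgroup divides 32; the divisors of 32 are 1, 2, 4, 8, 16, 32.

Answer: 1, 2, 4, 8, 16, 32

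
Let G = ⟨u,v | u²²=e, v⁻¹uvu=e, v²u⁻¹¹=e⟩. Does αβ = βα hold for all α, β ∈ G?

u·v = uv but v·u = u¹⁰v⁻¹, so u·v ≠ v·u and G is not abelian.

Answer: No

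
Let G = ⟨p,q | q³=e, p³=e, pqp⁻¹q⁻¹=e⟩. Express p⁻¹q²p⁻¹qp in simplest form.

Multiply left to right, reducing at each step:
  (p²) · q² = p²q²
  (p²q²) · p⁻¹ = pq²
  (pq²) · q = p
  p · p = p²

Answer: p²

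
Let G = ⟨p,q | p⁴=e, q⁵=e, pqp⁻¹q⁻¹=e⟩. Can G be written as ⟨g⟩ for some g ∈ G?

|G| = 20. The element pq has order 20 (its powers give 20 distinct elements), so ⟨pq⟩ = G and G is cyclic.

Answer: Yes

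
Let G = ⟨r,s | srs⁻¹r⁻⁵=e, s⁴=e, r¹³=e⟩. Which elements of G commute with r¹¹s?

⟨r¹¹s⟩ ⊆ C_G(r¹¹s) since powers of r¹¹s commute with r¹¹s; so |C_G(r¹¹s)| ≥ |⟨r¹¹s⟩| = 4.
By orbit–stabilizer, |C_G(r¹¹s)| = |G| / |conj. class of r¹¹s| = 52 / 13 = 4.
The 4 elements commuting with r¹¹s are {e, rs², r³s³, r¹¹s}.

Answer: {e, rs², r³s³, r¹¹s}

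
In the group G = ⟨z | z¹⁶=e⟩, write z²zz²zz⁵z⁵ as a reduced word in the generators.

Multiply left to right, reducing at each step:
  (z²) · z = z³
  (z³) · z² = z⁵
  (z⁵) · z = z⁶
  (z⁶) · z⁵ = z¹¹
  (z¹¹) · z⁵ = e

Answer: e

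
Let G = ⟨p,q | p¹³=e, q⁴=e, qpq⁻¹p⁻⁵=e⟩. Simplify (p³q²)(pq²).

Compute (p³q²) · (pq²) by multiplying left to right and reducing via the relations at each step:
  (p³q²) · p = p²q²
  (p²q²) · q² = p²

Answer: p²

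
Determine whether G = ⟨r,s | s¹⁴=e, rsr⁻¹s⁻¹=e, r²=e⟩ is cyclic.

|G| = 28, but the maximum element order in G is 14 < 28. No single element generates all of G, so G is not cyclic.

Answer: No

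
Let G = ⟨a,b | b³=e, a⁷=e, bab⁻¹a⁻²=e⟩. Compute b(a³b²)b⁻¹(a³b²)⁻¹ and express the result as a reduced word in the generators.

[b, (a³b²)] = b·(a³b²)·b⁻¹·(a³b²)⁻¹.
  b · (a³b²) = a⁶
  (a⁶) · (b²) = a⁶b²
  (a⁶b²) · (ab) = a³

Answer: a³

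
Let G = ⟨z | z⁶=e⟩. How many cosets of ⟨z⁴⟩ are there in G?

First find ord(z⁴) by computing successive powers:
  (z⁴)¹ = z⁴, (z⁴)² = z², (z⁴)³ = e.
So |⟨z⁴⟩| = ord(z⁴) = 3. With |G| = 6, by Lagrange [G : ⟨z⁴⟩] = 6/3 = 2.

Answer: 2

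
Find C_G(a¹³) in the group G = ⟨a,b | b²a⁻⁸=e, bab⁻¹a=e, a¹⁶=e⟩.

⟨a¹³⟩ ⊆ C_G(a¹³) since powers of a¹³ commute with a¹³; so |C_G(a¹³)| ≥ |⟨a¹³⟩| = 16.
By orbit–stabilizer, |C_G(a¹³)| = |G| / |conj. class of a¹³| = 32 / 2 = 16.
The 16 elements commuting with a¹³ are {e, a, a², a³, a⁴, a⁵, a⁶, a⁷, a⁸, a⁹, a¹⁰, a¹¹, a¹², a¹³, a¹⁴, a¹⁵}.

Answer: {e, a, a², a³, a⁴, a⁵, a⁶, a⁷, a⁸, a⁹, a¹⁰, a¹¹, a¹², a¹³, a¹⁴, a¹⁵}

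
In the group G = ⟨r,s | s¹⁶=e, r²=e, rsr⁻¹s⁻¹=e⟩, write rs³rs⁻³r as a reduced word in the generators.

Multiply left to right, reducing at each step:
  r · s³ = rs³
  (rs³) · r = s³
  (s³) · s⁻³ = e
  e · r = r

Answer: r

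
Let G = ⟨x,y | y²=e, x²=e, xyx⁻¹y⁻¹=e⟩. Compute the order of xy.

Compute successive powers until reaching e:
  (xy)¹ = xy, (xy)² = e.
The smallest positive k with (xy)ᵏ = e is 2.

Answer: 2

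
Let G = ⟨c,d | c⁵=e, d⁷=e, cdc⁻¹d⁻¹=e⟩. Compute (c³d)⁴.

Compute successive powers of (c³d), reducing at each step:
  (c³d)²: (c³d) · c³ = cd;   (cd) · d = cd²
  (c³d)³: (cd²) · c³ = c⁴d²;   (c⁴d²) · d = c⁴d³
  (c³d)⁴: (c⁴d³) · c³ = c²d³;   (c²d³) · d = c²d⁴

Answer: c²d⁴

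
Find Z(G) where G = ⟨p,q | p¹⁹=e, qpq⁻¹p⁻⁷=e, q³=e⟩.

An element z ∈ Z(G) iff z commutes with every generator.
For example e is central: e·p = p = p·e; e·q = q = q·e.
Whereas p ∉ Z(G) since p·q = pq ≠ p⁷q = q·p.
Checking each of the 57 elements this way gives Z(G) = {e}, of order 1.

Answer: {e}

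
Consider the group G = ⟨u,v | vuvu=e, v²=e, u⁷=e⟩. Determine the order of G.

Enumerate words in the generators, reducing via the relations: the distinct elements are
  {e, u, v, uv, u², u³, u⁴, u⁵, u⁶, u²v, u³v, u⁴v, u⁵v, u⁶v}.
No further products give new elements, so |G| = 14.

Answer: 14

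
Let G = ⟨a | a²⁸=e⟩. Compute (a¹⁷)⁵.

Compute successive powers of (a¹⁷), reducing at each step:
  (a¹⁷)²: (a¹⁷) · a¹⁷ = a⁶
  (a¹⁷)³: (a⁶) · a¹⁷ = a²³
  (a¹⁷)⁴: (a²³) · a¹⁷ = a¹²
  (a¹⁷)⁵: (a¹²) · a¹⁷ = a

Answer: a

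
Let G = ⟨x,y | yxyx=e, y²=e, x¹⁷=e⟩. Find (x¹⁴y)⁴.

Compute successive powers of (x¹⁴y), reducing at each step:
  (x¹⁴y)²: (x¹⁴y) · x¹⁴ = y;   y · y = e
  (x¹⁴y)³: e · x¹⁴ = x¹⁴;   (x¹⁴) · y = x¹⁴y
  (x¹⁴y)⁴: (x¹⁴y) · x¹⁴ = y;   y · y = e

Answer: e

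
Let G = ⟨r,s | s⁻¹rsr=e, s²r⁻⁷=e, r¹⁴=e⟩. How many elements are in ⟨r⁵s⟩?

|⟨r⁵s⟩| equals the order of r⁵s. Compute successive powers until reaching e:
  (r⁵s)¹ = r⁵s, (r⁵s)² = r⁷, (r⁵s)³ = r⁵s⁻¹, (r⁵s)⁴ = e.
The smallest positive k with (r⁵s)ᵏ = e is 4, so |⟨r⁵s⟩| = 4.

Answer: 4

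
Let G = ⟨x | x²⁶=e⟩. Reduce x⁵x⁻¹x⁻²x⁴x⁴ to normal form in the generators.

Multiply left to right, reducing at each step:
  (x⁵) · x⁻¹ = x⁴
  (x⁴) · x⁻² = x²
  (x²) · x⁴ = x⁶
  (x⁶) · x⁴ = x¹⁰

Answer: x¹⁰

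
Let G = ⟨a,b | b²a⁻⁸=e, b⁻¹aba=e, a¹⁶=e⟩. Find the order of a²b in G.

Compute successive powers until reaching e:
  (a²b)¹ = a²b, (a²b)² = a⁸, (a²b)³ = a²b⁻¹, (a²b)⁴ = e.
The smallest positive k with (a²b)ᵏ = e is 4.

Answer: 4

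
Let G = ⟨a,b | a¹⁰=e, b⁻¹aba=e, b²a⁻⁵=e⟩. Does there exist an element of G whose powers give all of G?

Every cyclic group is abelian. But a·b = ab while b·a = a⁴b⁻¹, so a·b ≠ b·a and G is not abelian. Hence G is not cyclic.

Answer: No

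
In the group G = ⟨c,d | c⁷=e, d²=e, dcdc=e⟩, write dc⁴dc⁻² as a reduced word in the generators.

Multiply left to right, reducing at each step:
  d · c⁴ = c³d
  (c³d) · d = c³
  (c³) · c⁻² = c

Answer: c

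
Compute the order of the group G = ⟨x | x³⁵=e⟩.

G is generated by a single element, so G is cyclic. The relator gives x³⁵ = e and no smaller power is forced to be e, so the 35 powers {e, x, x², x³, x⁴, x⁵, x⁶, x⁷, x⁸, x⁹, x²², x²³, x²¹, x²⁰, x²⁴, x²⁵, x²⁶, x²⁷, x²⁸, x²⁹, x³², x³³, x³¹, x³⁰, x³⁴, x¹², x¹³, x¹¹, x¹⁰, x¹⁴, x¹⁵, x¹⁶, x¹⁷, x¹⁸, x¹⁹} are distinct. Hence |G| = 35.

Answer: 35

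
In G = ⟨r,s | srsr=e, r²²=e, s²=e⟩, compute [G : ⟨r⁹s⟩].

First find ord(r⁹s) by computing successive powers:
  (r⁹s)¹ = r⁹s, (r⁹s)² = e.
So |⟨r⁹s⟩| = ord(r⁹s) = 2. With |G| = 44, by Lagrange [G : ⟨r⁹s⟩] = 44/2 = 22.

Answer: 22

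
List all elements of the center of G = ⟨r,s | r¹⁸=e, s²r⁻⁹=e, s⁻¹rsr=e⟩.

An element z ∈ Z(G) iff z commutes with every generator.
For example r⁹ is central: (r⁹)·r = r¹⁰ = r·(r⁹); (r⁹)·s = s⁻¹ = s·(r⁹).
Whereas r ∉ Z(G) since r·s = rs ≠ r⁸s⁻¹ = s·r.
Checking each of the 36 elements this way gives Z(G) = {e, r⁹}, of order 2.

Answer: {e, r⁹}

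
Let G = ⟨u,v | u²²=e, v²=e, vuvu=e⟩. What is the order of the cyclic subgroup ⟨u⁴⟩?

|⟨u⁴⟩| equals the order of u⁴. Compute successive powers until reaching e:
  (u⁴)¹ = u⁴, (u⁴)² = u⁸, (u⁴)³ = u¹², (u⁴)⁴ = u¹⁶, (u⁴)⁵ = u²⁰, (u⁴)⁶ = u², (u⁴)⁷ = u⁶, (u⁴)⁸ = u¹⁰, (u⁴)⁹ = u¹⁴, (u⁴)¹⁰ = u¹⁸, (u⁴)¹¹ = e.
The smallest positive k with (u⁴)ᵏ = e is 11, so |⟨u⁴⟩| = 11.

Answer: 11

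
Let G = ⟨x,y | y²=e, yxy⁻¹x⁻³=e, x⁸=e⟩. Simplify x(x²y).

Compute x · (x²y) by multiplying left to right and reducing via the relations at each step:
  x · x² = x³
  (x³) · y = x³y

Answer: x³y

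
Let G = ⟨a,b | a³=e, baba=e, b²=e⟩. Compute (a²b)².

Compute successive powers of (a²b), reducing at each step:
  (a²b)²: (a²b) · a² = b;   b · b = e

Answer: e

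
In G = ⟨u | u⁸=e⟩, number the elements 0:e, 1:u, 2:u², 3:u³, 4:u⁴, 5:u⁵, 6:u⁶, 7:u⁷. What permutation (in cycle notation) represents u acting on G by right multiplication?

(0 1 2 3 4 5 6 7)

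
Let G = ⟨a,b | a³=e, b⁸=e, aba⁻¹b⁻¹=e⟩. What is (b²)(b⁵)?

Compute (b²) · (b⁵) by multiplying left to right and reducing via the relations at each step:
  (b²) · b⁵ = b⁷

Answer: b⁷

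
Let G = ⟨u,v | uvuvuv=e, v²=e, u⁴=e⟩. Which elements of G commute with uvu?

⟨uvu⟩ ⊆ C_G(uvu) since powers of uvu commute with uvu; so |C_G(uvu)| ≥ |⟨uvu⟩| = 4.
By orbit–stabilizer, |C_G(uvu)| = |G| / |conj. class of uvu| = 24 / 6 = 4.
The 4 elements commuting with uvu are {e, uvu, u³vu³, vu²v}.

Answer: {e, uvu, u³vu³, vu²v}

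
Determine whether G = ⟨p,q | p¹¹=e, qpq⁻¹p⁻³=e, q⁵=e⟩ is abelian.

p·q = pq but q·p = p³q, so p·q ≠ q·p and G is not abelian.

Answer: No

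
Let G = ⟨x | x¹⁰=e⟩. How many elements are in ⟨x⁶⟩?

|⟨x⁶⟩| equals the order of x⁶. Compute successive powers until reaching e:
  (x⁶)¹ = x⁶, (x⁶)² = x², (x⁶)³ = x⁸, (x⁶)⁴ = x⁴, (x⁶)⁵ = e.
The smallest positive k with (x⁶)ᵏ = e is 5, so |⟨x⁶⟩| = 5.

Answer: 5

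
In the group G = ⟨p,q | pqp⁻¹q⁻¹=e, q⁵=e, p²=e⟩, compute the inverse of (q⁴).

The order of (q⁴) is 5 (smallest k with (q⁴)ᵏ = e), so (q⁴)⁻¹ = (q⁴)⁴ = q.
Check: (q⁴) · q → (q⁴) · q = e, giving e as required.

Answer: q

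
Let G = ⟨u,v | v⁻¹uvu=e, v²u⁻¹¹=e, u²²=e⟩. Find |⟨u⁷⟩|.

|⟨u⁷⟩| equals the order of u⁷. Compute successive powers until reaching e:
  (u⁷)¹ = u⁷, (u⁷)² = u¹⁴, (u⁷)³ = u²¹, (u⁷)⁴ = u⁶, (u⁷)⁵ = u¹³, (u⁷)⁶ = u²⁰, (u⁷)⁷ = u⁵, (u⁷)⁸ = u¹², (u⁷)⁹ = u¹⁹, (u⁷)¹⁰ = u⁴, (u⁷)¹¹ = u¹¹, (u⁷)¹² = u¹⁸, (u⁷)¹³ = u³, (u⁷)¹⁴ = u¹⁰, (u⁷)¹⁵ = u¹⁷, (u⁷)¹⁶ = u², (u⁷)¹⁷ = u⁹, (u⁷)¹⁸ = u¹⁶, (u⁷)¹⁹ = u, (u⁷)²⁰ = u⁸, (u⁷)²¹ = u¹⁵, (u⁷)²² = e.
The smallest positive k with (u⁷)ᵏ = e is 22, so |⟨u⁷⟩| = 22.

Answer: 22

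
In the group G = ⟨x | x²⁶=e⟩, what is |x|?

Compute successive powers until reaching e:
  x¹ = x, x² = x², x³ = x³, x⁴ = x⁴, x⁵ = x⁵, x⁶ = x⁶, x⁷ = x⁷, x⁸ = x⁸, x⁹ = x⁹, x¹⁰ = x¹⁰, x¹¹ = x¹¹, x¹² = x¹², x¹³ = x¹³, x¹⁴ = x¹⁴, x¹⁵ = x¹⁵, x¹⁶ = x¹⁶, x¹⁷ = x¹⁷, x¹⁸ = x¹⁸, x¹⁹ = x¹⁹, x²⁰ = x²⁰, x²¹ = x²¹, x²² = x²², x²³ = x²³, x²⁴ = x²⁴, x²⁵ = x²⁵, x²⁶ = e.
The smallest positive k with xᵏ = e is 26.

Answer: 26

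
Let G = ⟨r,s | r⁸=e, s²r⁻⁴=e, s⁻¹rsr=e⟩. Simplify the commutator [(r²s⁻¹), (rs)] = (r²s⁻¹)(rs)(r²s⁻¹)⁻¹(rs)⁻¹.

[(r²s⁻¹), (rs)] = (r²s⁻¹)·(rs)·(r²s⁻¹)⁻¹·(rs)⁻¹.
  (r²s⁻¹) · (rs) = r
  r · (r²s) = r³s
  (r³s) · (rs⁻¹) = r²

Answer: r²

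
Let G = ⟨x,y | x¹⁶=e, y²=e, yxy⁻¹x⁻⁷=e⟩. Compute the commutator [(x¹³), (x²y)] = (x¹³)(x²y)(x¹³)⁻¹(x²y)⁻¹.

[(x¹³), (x²y)] = (x¹³)·(x²y)·(x¹³)⁻¹·(x²y)⁻¹.
  (x¹³) · (x²y) = x¹⁵y
  (x¹⁵y) · (x³) = x⁴y
  (x⁴y) · (x²y) = x²

Answer: x²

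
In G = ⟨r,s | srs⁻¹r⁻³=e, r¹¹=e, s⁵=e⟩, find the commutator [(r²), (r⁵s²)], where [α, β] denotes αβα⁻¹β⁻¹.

[(r²), (r⁵s²)] = (r²)·(r⁵s²)·(r²)⁻¹·(r⁵s²)⁻¹.
  (r²) · (r⁵s²) = r⁷s²
  (r⁷s²) · (r⁹) = s²
  (s²) · (r⁸s³) = r⁶

Answer: r⁶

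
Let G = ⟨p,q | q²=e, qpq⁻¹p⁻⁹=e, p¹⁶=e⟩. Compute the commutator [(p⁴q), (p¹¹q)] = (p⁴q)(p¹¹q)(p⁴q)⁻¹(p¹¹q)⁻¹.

[(p⁴q), (p¹¹q)] = (p⁴q)·(p¹¹q)·(p⁴q)⁻¹·(p¹¹q)⁻¹.
  (p⁴q) · (p¹¹q) = p⁷
  (p⁷) · (p¹²q) = p³q
  (p³q) · (p¹³q) = p⁸

Answer: p⁸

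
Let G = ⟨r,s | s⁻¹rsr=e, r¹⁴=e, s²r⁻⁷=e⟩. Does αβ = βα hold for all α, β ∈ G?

r·s = rs but s·r = r⁶s⁻¹, so r·s ≠ s·r and G is not abelian.

Answer: No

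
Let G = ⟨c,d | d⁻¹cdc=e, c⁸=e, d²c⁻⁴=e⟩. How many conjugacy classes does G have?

The conjugacy classes (representative and size) are:
  [e] (size 1), [c⁷] (size 2), [c⁶] (size 2), [c³] (size 2), [c⁴] (size 1), [c²d⁻¹] (size 4), [c³d⁻¹] (size 4).
Class equation: 1 + 2 + 2 + 2 + 1 + 4 + 4 = 16 = |G|. So G has 7 conjugacy classes.

Answer: 7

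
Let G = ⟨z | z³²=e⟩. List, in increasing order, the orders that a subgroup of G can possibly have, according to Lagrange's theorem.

|G| = 32 = 2⁵. By Lagrange's theorem the order of any subgroup divides 32; the divisors of 32 are 1, 2, 4, 8, 16, 32.

Answer: 1, 2, 4, 8, 16, 32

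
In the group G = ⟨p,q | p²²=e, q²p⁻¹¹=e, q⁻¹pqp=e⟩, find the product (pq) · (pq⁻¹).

Compute (pq) · (pq⁻¹) by multiplying left to right and reducing via the relations at each step:
  (pq) · p = q
  q · q⁻¹ = e

Answer: e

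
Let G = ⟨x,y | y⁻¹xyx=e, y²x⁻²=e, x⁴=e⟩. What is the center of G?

An element z ∈ Z(G) iff z commutes with every generator.
For example x² is central: (x²)·x = x³ = x·(x²); (x²)·y = y⁻¹ = y·(x²).
Whereas x ∉ Z(G) since x·y = xy ≠ xy⁻¹ = y·x.
Checking each of the 8 elements this way gives Z(G) = {e, x²}, of order 2.

Answer: {e, x²}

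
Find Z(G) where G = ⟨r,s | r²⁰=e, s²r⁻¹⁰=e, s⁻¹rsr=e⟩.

An element z ∈ Z(G) iff z commutes with every generator.
For example r¹⁰ is central: (r¹⁰)·r = r¹¹ = r·(r¹⁰); (r¹⁰)·s = s⁻¹ = s·(r¹⁰).
Whereas r ∉ Z(G) since r·s = rs ≠ r⁹s⁻¹ = s·r.
Checking each of the 40 elements this way gives Z(G) = {e, r¹⁰}, of order 2.

Answer: {e, r¹⁰}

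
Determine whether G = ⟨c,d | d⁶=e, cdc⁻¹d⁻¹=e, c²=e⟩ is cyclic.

|G| = 12, but the maximum element order in G is 6 < 12. No single element generates all of G, so G is not cyclic.

Answer: No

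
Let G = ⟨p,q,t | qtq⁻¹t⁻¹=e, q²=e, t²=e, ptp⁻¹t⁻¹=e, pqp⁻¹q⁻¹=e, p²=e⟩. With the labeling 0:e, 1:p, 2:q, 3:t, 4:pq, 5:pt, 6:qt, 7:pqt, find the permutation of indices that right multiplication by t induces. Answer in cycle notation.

(0 3)(1 5)(2 6)(4 7)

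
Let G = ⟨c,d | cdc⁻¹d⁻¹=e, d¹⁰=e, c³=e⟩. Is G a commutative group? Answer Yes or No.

Each pair of generators commutes: c·d = cd = d·c. Since the generators pairwise commute, every element of G commutes with every other, so G is abelian.

Answer: Yes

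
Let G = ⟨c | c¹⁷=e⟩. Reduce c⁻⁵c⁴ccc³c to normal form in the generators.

Multiply left to right, reducing at each step:
  (c¹²) · c⁴ = c¹⁶
  (c¹⁶) · c = e
  e · c = c
  c · c³ = c⁴
  (c⁴) · c = c⁵

Answer: c⁵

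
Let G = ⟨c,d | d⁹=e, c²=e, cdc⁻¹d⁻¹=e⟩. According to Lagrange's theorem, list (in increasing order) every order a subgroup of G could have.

|G| = 18 = 2 · 3². By Lagrange's theorem the order of any subgroup divides 18; the divisors of 18 are 1, 2, 3, 6, 9, 18.

Answer: 1, 2, 3, 6, 9, 18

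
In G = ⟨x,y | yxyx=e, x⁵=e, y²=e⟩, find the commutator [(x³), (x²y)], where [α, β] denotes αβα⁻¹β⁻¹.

[(x³), (x²y)] = (x³)·(x²y)·(x³)⁻¹·(x²y)⁻¹.
  (x³) · (x²y) = y
  y · (x²) = x³y
  (x³y) · (x²y) = x

Answer: x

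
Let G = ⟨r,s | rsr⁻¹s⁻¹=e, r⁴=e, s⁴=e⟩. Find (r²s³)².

Compute successive powers of (r²s³), reducing at each step:
  (r²s³)²: (r²s³) · r² = s³;   (s³) · s³ = s²

Answer: s²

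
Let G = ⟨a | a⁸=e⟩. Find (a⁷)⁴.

Compute successive powers of (a⁷), reducing at each step:
  (a⁷)²: (a⁷) · a⁷ = a⁶
  (a⁷)³: (a⁶) · a⁷ = a⁵
  (a⁷)⁴: (a⁵) · a⁷ = a⁴

Answer: a⁴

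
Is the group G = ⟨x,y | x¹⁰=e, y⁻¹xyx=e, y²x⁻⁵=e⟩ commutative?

x·y = xy but y·x = x⁴y⁻¹, so x·y ≠ y·x and G is not abelian.

Answer: No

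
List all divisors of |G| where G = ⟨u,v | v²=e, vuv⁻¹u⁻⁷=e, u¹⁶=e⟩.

|G| = 32 = 2⁵. By Lagrange's theorem the order of any subgroup divides 32; the divisors of 32 are 1, 2, 4, 8, 16, 32.

Answer: 1, 2, 4, 8, 16, 32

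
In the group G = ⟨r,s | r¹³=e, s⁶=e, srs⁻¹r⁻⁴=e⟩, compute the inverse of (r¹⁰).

The order of (r¹⁰) is 13 (smallest k with (r¹⁰)ᵏ = e), so (r¹⁰)⁻¹ = (r¹⁰)¹² = r³.
Check: (r¹⁰) · (r³) → (r¹⁰) · r³ = e, giving e as required.

Answer: r³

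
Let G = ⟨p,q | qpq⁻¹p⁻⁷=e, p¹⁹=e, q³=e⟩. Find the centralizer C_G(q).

⟨q⟩ ⊆ C_G(q) since powers of q commute with q; so |C_G(q)| ≥ |⟨q⟩| = 3.
By orbit–stabilizer, |C_G(q)| = |G| / |conj. class of q| = 57 / 19 = 3.
The 3 elements commuting with q are {e, q, q²}.

Answer: {e, q, q²}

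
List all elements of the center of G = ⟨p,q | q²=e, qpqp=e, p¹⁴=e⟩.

An element z ∈ Z(G) iff z commutes with every generator.
For example p⁷ is central: (p⁷)·p = p⁸ = p·(p⁷); (p⁷)·q = p⁷q = q·(p⁷).
Whereas p ∉ Z(G) since p·q = pq ≠ p¹³q = q·p.
Checking each of the 28 elements this way gives Z(G) = {e, p⁷}, of order 2.

Answer: {e, p⁷}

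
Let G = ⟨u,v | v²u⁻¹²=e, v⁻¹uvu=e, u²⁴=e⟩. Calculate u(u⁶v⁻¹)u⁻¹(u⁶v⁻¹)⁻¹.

[u, (u⁶v⁻¹)] = u·(u⁶v⁻¹)·u⁻¹·(u⁶v⁻¹)⁻¹.
  u · (u⁶v⁻¹) = u⁷v⁻¹
  (u⁷v⁻¹) · (u²³) = u⁸v⁻¹
  (u⁸v⁻¹) · (u⁶v) = u²

Answer: u²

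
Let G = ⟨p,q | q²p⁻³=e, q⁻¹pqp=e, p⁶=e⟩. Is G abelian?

p·q = pq but q·p = p²q⁻¹, so p·q ≠ q·p and G is not abelian.

Answer: No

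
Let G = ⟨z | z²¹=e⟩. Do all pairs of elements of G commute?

G has a single generator, so G is cyclic and hence abelian.

Answer: Yes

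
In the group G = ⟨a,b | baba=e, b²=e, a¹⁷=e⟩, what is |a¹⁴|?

Compute successive powers until reaching e:
  (a¹⁴)¹ = a¹⁴, (a¹⁴)² = a¹¹, (a¹⁴)³ = a⁸, (a¹⁴)⁴ = a⁵, (a¹⁴)⁵ = a², (a¹⁴)⁶ = a¹⁶, (a¹⁴)⁷ = a¹³, (a¹⁴)⁸ = a¹⁰, (a¹⁴)⁹ = a⁷, (a¹⁴)¹⁰ = a⁴, (a¹⁴)¹¹ = a, (a¹⁴)¹² = a¹⁵, (a¹⁴)¹³ = a¹², (a¹⁴)¹⁴ = a⁹, (a¹⁴)¹⁵ = a⁶, (a¹⁴)¹⁶ = a³, (a¹⁴)¹⁷ = e.
The smallest positive k with (a¹⁴)ᵏ = e is 17.

Answer: 17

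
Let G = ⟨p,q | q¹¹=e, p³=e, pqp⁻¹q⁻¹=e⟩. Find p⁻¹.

The order of p is 3 (smallest k with pᵏ = e), so p⁻¹ = p² = p².
Check: p · (p²) → p · p² = e, giving e as required.

Answer: p²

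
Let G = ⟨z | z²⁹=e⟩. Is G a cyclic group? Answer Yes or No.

|G| = 29. The element z has order 29 (its powers give 29 distinct elements), so ⟨z⟩ = G and G is cyclic.

Answer: Yes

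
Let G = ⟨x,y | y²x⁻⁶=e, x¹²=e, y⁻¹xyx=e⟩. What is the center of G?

An element z ∈ Z(G) iff z commutes with every generator.
For example x⁶ is central: (x⁶)·x = x⁷ = x·(x⁶); (x⁶)·y = y⁻¹ = y·(x⁶).
Whereas x ∉ Z(G) since x·y = xy ≠ x⁵y⁻¹ = y·x.
Checking each of the 24 elements this way gives Z(G) = {e, x⁶}, of order 2.

Answer: {e, x⁶}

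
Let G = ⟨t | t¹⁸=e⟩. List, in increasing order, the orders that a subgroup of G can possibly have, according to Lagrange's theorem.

|G| = 18 = 2 · 3². By Lagrange's theorem the order of any subgroup divides 18; the divisors of 18 are 1, 2, 3, 6, 9, 18.

Answer: 1, 2, 3, 6, 9, 18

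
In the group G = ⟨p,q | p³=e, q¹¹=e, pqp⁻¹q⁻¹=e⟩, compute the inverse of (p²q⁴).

The order of (p²q⁴) is 33 (smallest k with (p²q⁴)ᵏ = e), so (p²q⁴)⁻¹ = (p²q⁴)³² = pq⁷.
Check: (p²q⁴) · (pq⁷) → (p²q⁴) · p = q⁴;   (q⁴) · q⁷ = e, giving e as required.

Answer: pq⁷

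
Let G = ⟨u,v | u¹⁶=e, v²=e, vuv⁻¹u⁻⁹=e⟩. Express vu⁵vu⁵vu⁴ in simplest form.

Multiply left to right, reducing at each step:
  v · u⁵ = u¹³v
  (u¹³v) · v = u¹³
  (u¹³) · u⁵ = u²
  (u²) · v = u²v
  (u²v) · u⁴ = u⁶v

Answer: u⁶v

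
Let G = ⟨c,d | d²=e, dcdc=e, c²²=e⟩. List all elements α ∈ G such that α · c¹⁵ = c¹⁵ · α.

⟨c¹⁵⟩ ⊆ C_G(c¹⁵) since powers of c¹⁵ commute with c¹⁵; so |C_G(c¹⁵)| ≥ |⟨c¹⁵⟩| = 22.
By orbit–stabilizer, |C_G(c¹⁵)| = |G| / |conj. class of c¹⁵| = 44 / 2 = 22.
The 22 elements commuting with c¹⁵ are {e, c, c², c³, c⁴, c⁵, c⁶, c⁷, c⁸, c⁹, c¹⁰, c¹¹, c¹², c¹³, c¹⁴, c¹⁵, c¹⁶, c¹⁷, c¹⁸, c¹⁹, c²⁰, c²¹}.

Answer: {e, c, c², c³, c⁴, c⁵, c⁶, c⁷, c⁸, c⁹, c¹⁰, c¹¹, c¹², c¹³, c¹⁴, c¹⁵, c¹⁶, c¹⁷, c¹⁸, c¹⁹, c²⁰, c²¹}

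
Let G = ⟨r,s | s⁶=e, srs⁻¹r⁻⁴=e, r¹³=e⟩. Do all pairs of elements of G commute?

r·s = rs but s·r = r⁴s, so r·s ≠ s·r and G is not abelian.

Answer: No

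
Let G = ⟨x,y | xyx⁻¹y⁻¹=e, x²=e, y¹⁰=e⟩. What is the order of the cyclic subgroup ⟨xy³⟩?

|⟨xy³⟩| equals the order of xy³. Compute successive powers until reaching e:
  (xy³)¹ = xy³, (xy³)² = y⁶, (xy³)³ = xy⁹, (xy³)⁴ = y², (xy³)⁵ = xy⁵, (xy³)⁶ = y⁸, (xy³)⁷ = xy, (xy³)⁸ = y⁴, (xy³)⁹ = xy⁷, (xy³)¹⁰ = e.
The smallest positive k with (xy³)ᵏ = e is 10, so |⟨xy³⟩| = 10.

Answer: 10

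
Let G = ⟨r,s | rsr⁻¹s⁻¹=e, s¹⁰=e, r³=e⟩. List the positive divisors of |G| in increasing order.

|G| = 30 = 2 · 3 · 5. By Lagrange's theorem the order of any subgroup divides 30; the divisors of 30 are 1, 2, 3, 5, 6, 10, 15, 30.

Answer: 1, 2, 3, 5, 6, 10, 15, 30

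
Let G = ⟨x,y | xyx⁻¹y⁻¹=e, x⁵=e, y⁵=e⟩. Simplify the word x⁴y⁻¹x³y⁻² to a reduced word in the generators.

Multiply left to right, reducing at each step:
  (x⁴) · y⁻¹ = x⁴y⁴
  (x⁴y⁴) · x³ = x²y⁴
  (x²y⁴) · y⁻² = x²y²

Answer: x²y²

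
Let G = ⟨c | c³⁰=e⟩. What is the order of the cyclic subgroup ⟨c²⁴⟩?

|⟨c²⁴⟩| equals the order of c²⁴. Compute successive powers until reaching e:
  (c²⁴)¹ = c²⁴, (c²⁴)² = c¹⁸, (c²⁴)³ = c¹², (c²⁴)⁴ = c⁶, (c²⁴)⁵ = e.
The smallest positive k with (c²⁴)ᵏ = e is 5, so |⟨c²⁴⟩| = 5.

Answer: 5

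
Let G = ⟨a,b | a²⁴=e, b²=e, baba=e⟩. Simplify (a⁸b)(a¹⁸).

Compute (a⁸b) · (a¹⁸) by multiplying left to right and reducing via the relations at each step:
  (a⁸b) · a¹⁸ = a¹⁴b

Answer: a¹⁴b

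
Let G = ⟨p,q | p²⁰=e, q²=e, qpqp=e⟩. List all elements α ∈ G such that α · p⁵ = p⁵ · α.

⟨p⁵⟩ ⊆ C_G(p⁵) since powers of p⁵ commute with p⁵; so |C_G(p⁵)| ≥ |⟨p⁵⟩| = 4.
By orbit–stabilizer, |C_G(p⁵)| = |G| / |conj. class of p⁵| = 40 / 2 = 20.
The 20 elements commuting with p⁵ are {e, p, p², p³, p⁴, p⁵, p⁶, p⁷, p⁸, p⁹, p¹⁰, p¹¹, p¹², p¹³, p¹⁴, p¹⁵, p¹⁶, p¹⁷, p¹⁸, p¹⁹}.

Answer: {e, p, p², p³, p⁴, p⁵, p⁶, p⁷, p⁸, p⁹, p¹⁰, p¹¹, p¹², p¹³, p¹⁴, p¹⁵, p¹⁶, p¹⁷, p¹⁸, p¹⁹}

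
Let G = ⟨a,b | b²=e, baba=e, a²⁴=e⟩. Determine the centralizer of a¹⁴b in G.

⟨a¹⁴b⟩ ⊆ C_G(a¹⁴b) since powers of a¹⁴b commute with a¹⁴b; so |C_G(a¹⁴b)| ≥ |⟨a¹⁴b⟩| = 2.
By orbit–stabilizer, |C_G(a¹⁴b)| = |G| / |conj. class of a¹⁴b| = 48 / 12 = 4.
The 4 elements commuting with a¹⁴b are {e, a¹², a²b, a¹⁴b}.

Answer: {e, a¹², a²b, a¹⁴b}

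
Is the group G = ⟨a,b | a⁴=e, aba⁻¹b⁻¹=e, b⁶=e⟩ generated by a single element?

|G| = 24, but the maximum element order in G is 12 < 24. No single element generates all of G, so G is not cyclic.

Answer: No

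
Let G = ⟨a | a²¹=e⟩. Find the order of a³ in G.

Compute successive powers until reaching e:
  (a³)¹ = a³, (a³)² = a⁶, (a³)³ = a⁹, (a³)⁴ = a¹², (a³)⁵ = a¹⁵, (a³)⁶ = a¹⁸, (a³)⁷ = e.
The smallest positive k with (a³)ᵏ = e is 7.

Answer: 7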